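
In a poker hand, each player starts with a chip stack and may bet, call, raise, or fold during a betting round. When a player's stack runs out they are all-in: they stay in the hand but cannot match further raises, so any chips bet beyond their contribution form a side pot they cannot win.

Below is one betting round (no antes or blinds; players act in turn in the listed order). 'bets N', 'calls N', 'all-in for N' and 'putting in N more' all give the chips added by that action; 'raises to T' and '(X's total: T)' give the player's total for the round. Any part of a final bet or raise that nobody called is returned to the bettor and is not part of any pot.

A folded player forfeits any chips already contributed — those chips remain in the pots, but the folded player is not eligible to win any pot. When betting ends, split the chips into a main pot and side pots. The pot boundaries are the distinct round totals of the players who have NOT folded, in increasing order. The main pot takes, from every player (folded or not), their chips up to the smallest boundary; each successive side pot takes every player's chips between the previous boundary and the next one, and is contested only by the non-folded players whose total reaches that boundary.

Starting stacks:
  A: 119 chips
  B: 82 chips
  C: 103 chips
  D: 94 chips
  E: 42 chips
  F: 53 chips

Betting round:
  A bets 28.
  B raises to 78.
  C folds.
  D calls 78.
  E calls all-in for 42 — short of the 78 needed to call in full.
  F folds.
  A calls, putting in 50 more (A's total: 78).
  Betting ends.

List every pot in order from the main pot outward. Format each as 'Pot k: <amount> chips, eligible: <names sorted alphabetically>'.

Pot 1: 168 chips, eligible: A, B, D, E
Pot 2: 108 chips, eligible: A, B, D

Derivation:
Contributions: A=78, B=78, D=78, E=42
Folded: C, F
Pot levels (distinct totals of non-folded players): 42, 78
Layer 1-42: 42 each from A, B, D, E = 42*4 = 168 chips; eligible A, B, D, E
Layer 43-78: 36 each from A, B, D = 36*3 = 108 chips; eligible A, B, D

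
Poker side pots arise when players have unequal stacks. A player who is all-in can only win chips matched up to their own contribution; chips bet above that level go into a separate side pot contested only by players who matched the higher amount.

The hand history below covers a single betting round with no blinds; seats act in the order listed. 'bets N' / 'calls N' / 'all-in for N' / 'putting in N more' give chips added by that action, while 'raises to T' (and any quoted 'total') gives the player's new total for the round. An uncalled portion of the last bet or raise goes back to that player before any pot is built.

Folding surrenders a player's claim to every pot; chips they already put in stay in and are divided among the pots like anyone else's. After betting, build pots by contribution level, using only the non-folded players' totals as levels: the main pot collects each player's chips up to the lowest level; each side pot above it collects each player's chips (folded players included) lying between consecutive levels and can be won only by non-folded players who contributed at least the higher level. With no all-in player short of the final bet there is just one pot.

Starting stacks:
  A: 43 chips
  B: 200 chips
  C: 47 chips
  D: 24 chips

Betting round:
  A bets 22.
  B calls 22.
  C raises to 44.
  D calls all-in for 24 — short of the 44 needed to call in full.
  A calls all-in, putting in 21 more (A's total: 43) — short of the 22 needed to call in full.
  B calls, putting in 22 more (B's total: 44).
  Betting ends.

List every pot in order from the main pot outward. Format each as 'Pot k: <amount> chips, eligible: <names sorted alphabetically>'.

Contributions: A=43, B=44, C=44, D=24
Pot levels (distinct totals of non-folded players): 24, 43, 44
Layer 1-24: 24 each from A, B, C, D = 24*4 = 96 chips; eligible A, B, C, D
Layer 25-43: 19 each from A, B, C = 19*3 = 57 chips; eligible A, B, C
Layer 44-44: 1 each from B, C = 1*2 = 2 chips; eligible B, C

Pot 1: 96 chips, eligible: A, B, C, D
Pot 2: 57 chips, eligible: A, B, C
Pot 3: 2 chips, eligible: B, C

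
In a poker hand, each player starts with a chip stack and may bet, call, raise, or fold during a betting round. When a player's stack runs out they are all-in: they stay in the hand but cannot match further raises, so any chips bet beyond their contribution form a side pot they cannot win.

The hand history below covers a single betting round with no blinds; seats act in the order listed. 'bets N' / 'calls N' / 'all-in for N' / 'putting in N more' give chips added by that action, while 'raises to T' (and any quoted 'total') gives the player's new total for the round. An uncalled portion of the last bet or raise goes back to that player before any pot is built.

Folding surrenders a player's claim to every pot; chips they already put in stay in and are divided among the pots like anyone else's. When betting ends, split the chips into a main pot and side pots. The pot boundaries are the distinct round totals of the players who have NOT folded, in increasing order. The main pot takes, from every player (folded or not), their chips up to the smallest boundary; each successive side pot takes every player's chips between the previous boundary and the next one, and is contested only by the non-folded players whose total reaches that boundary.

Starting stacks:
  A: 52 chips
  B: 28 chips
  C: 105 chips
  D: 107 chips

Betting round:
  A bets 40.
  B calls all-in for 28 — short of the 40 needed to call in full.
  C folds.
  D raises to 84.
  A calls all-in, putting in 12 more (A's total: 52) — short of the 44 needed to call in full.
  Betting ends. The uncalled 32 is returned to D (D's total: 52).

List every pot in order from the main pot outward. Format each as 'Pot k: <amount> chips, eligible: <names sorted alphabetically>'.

Pot 1: 84 chips, eligible: A, B, D
Pot 2: 48 chips, eligible: A, D

Derivation:
Contributions (after 32 returned to D): A=52, B=28, D=52
Folded: C
Pot levels (distinct totals of non-folded players): 28, 52
Layer 1-28: 28 each from A, B, D = 28*3 = 84 chips; eligible A, B, D
Layer 29-52: 24 each from A, D = 24*2 = 48 chips; eligible A, D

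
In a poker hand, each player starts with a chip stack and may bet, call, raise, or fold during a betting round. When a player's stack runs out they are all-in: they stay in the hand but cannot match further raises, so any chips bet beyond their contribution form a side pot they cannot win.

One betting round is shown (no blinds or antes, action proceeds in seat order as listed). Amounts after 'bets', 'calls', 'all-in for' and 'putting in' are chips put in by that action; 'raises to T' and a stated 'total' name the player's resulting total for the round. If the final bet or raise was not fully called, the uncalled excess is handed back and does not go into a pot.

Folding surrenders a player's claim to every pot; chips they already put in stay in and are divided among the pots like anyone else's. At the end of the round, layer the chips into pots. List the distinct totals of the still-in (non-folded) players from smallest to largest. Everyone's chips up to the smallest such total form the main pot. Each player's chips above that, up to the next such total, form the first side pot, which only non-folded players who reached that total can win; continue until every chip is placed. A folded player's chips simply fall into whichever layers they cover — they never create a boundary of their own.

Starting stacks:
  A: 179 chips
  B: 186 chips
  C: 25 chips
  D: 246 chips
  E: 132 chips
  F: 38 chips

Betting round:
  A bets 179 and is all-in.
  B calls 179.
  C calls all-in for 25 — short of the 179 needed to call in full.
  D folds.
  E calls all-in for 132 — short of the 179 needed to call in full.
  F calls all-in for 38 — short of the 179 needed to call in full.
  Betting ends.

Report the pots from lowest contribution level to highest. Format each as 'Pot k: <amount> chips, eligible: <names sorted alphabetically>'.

Pot 1: 125 chips, eligible: A, B, C, E, F
Pot 2: 52 chips, eligible: A, B, E, F
Pot 3: 282 chips, eligible: A, B, E
Pot 4: 94 chips, eligible: A, B

Derivation:
Contributions: A=179, B=179, C=25, E=132, F=38
Folded: D
Pot levels (distinct totals of non-folded players): 25, 38, 132, 179
Layer 1-25: 25 each from A, B, C, E, F = 25*5 = 125 chips; eligible A, B, C, E, F
Layer 26-38: 13 each from A, B, E, F = 13*4 = 52 chips; eligible A, B, E, F
Layer 39-132: 94 each from A, B, E = 94*3 = 282 chips; eligible A, B, E
Layer 133-179: 47 each from A, B = 47*2 = 94 chips; eligible A, B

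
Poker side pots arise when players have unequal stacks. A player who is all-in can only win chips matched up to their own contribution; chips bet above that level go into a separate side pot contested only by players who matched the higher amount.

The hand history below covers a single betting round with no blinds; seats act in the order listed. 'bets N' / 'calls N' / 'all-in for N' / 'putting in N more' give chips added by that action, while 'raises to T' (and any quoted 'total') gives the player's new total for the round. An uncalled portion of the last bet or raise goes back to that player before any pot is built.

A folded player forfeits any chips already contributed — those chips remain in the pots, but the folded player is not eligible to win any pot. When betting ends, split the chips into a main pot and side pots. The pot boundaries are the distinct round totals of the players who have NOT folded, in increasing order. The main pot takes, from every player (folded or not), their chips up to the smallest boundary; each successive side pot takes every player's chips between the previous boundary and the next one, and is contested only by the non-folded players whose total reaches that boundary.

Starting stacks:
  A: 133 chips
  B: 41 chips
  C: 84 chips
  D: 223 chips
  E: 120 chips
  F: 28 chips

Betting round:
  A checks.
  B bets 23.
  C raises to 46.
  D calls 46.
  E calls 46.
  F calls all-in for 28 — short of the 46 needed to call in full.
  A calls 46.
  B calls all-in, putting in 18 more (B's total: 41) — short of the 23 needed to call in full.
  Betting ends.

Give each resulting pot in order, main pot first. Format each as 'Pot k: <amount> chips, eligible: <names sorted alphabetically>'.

Contributions: A=46, B=41, C=46, D=46, E=46, F=28
Pot levels (distinct totals of non-folded players): 28, 41, 46
Layer 1-28: 28 each from A, B, C, D, E, F = 28*6 = 168 chips; eligible A, B, C, D, E, F
Layer 29-41: 13 each from A, B, C, D, E = 13*5 = 65 chips; eligible A, B, C, D, E
Layer 42-46: 5 each from A, C, D, E = 5*4 = 20 chips; eligible A, C, D, E

Pot 1: 168 chips, eligible: A, B, C, D, E, F
Pot 2: 65 chips, eligible: A, B, C, D, E
Pot 3: 20 chips, eligible: A, C, D, E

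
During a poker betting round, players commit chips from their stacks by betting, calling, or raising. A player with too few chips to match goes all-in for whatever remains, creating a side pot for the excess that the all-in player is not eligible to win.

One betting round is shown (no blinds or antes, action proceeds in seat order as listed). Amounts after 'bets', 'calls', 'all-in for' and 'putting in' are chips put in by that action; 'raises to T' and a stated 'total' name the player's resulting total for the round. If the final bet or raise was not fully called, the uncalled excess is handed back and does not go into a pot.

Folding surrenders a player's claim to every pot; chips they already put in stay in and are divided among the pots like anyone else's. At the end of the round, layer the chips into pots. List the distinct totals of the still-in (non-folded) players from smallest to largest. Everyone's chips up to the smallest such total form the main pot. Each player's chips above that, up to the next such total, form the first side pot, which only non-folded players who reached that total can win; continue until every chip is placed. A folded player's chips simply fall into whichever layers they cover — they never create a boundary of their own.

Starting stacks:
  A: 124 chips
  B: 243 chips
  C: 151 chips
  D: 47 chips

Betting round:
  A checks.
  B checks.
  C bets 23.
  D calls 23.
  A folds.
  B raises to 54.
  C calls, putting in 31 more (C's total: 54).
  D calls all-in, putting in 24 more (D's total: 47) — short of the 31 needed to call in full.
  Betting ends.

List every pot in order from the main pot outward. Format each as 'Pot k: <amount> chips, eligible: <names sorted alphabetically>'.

Pot 1: 141 chips, eligible: B, C, D
Pot 2: 14 chips, eligible: B, C

Derivation:
Contributions: B=54, C=54, D=47
Folded: A
Pot levels (distinct totals of non-folded players): 47, 54
Layer 1-47: 47 each from B, C, D = 47*3 = 141 chips; eligible B, C, D
Layer 48-54: 7 each from B, C = 7*2 = 14 chips; eligible B, C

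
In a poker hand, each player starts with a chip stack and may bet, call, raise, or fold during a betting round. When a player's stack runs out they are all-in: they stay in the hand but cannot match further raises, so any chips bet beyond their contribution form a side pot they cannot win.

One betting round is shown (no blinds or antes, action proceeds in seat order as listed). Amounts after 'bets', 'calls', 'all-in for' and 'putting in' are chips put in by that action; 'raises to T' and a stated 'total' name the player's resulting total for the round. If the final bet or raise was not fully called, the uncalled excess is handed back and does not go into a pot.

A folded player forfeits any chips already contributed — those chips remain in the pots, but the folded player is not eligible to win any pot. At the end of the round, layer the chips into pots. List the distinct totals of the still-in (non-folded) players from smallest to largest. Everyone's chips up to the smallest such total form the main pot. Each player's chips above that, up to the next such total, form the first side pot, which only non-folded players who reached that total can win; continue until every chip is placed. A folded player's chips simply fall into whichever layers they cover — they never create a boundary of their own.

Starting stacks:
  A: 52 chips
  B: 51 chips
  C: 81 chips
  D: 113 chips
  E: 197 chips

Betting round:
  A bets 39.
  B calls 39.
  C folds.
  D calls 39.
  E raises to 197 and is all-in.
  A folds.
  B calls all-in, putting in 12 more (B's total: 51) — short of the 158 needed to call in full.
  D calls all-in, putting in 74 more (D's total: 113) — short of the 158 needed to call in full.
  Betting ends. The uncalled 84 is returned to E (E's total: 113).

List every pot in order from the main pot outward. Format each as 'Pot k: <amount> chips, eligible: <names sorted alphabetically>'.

Contributions (after 84 returned to E): A=39, B=51, D=113, E=113
Folded: A, C
Pot levels (distinct totals of non-folded players): 51, 113
Layer 1-51: A 39 + B 51 + D 51 + E 51 = 192 chips; eligible B, D, E
Layer 52-113: 62 each from D, E = 62*2 = 124 chips; eligible D, E

Pot 1: 192 chips, eligible: B, D, E
Pot 2: 124 chips, eligible: D, E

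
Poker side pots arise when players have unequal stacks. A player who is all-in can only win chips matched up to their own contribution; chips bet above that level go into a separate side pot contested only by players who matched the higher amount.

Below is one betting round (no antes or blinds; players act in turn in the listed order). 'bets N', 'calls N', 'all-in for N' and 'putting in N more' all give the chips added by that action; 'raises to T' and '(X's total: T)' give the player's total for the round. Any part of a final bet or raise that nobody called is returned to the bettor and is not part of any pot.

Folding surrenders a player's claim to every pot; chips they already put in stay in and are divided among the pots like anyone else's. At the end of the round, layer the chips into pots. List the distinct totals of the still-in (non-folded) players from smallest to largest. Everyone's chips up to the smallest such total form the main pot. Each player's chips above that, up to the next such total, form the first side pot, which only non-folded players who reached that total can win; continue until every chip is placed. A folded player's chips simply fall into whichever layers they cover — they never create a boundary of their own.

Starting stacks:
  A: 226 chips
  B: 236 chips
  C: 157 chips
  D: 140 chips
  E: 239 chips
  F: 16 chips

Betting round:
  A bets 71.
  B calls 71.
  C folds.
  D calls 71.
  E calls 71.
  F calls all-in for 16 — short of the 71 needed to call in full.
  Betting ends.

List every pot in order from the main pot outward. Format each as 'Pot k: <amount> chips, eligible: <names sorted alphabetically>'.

Contributions: A=71, B=71, D=71, E=71, F=16
Folded: C
Pot levels (distinct totals of non-folded players): 16, 71
Layer 1-16: 16 each from A, B, D, E, F = 16*5 = 80 chips; eligible A, B, D, E, F
Layer 17-71: 55 each from A, B, D, E = 55*4 = 220 chips; eligible A, B, D, E

Pot 1: 80 chips, eligible: A, B, D, E, F
Pot 2: 220 chips, eligible: A, B, D, E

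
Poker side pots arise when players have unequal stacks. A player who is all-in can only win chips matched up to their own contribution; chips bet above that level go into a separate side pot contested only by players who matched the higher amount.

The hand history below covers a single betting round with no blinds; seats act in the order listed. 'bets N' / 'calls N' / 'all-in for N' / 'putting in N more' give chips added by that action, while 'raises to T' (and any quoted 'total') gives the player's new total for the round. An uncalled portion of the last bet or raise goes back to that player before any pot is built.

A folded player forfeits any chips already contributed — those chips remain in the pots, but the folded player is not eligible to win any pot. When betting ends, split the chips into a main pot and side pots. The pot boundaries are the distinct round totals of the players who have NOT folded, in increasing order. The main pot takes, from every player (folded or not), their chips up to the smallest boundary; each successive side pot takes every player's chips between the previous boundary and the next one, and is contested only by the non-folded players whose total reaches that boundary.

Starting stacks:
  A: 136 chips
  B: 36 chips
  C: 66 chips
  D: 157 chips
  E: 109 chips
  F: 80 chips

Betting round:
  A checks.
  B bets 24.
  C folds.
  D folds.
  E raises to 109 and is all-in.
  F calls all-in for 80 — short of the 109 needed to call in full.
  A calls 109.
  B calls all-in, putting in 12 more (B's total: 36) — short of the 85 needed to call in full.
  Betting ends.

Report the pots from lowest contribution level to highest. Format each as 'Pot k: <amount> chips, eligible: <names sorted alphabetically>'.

Pot 1: 144 chips, eligible: A, B, E, F
Pot 2: 132 chips, eligible: A, E, F
Pot 3: 58 chips, eligible: A, E

Derivation:
Contributions: A=109, B=36, E=109, F=80
Folded: C, D
Pot levels (distinct totals of non-folded players): 36, 80, 109
Layer 1-36: 36 each from A, B, E, F = 36*4 = 144 chips; eligible A, B, E, F
Layer 37-80: 44 each from A, E, F = 44*3 = 132 chips; eligible A, E, F
Layer 81-109: 29 each from A, E = 29*2 = 58 chips; eligible A, E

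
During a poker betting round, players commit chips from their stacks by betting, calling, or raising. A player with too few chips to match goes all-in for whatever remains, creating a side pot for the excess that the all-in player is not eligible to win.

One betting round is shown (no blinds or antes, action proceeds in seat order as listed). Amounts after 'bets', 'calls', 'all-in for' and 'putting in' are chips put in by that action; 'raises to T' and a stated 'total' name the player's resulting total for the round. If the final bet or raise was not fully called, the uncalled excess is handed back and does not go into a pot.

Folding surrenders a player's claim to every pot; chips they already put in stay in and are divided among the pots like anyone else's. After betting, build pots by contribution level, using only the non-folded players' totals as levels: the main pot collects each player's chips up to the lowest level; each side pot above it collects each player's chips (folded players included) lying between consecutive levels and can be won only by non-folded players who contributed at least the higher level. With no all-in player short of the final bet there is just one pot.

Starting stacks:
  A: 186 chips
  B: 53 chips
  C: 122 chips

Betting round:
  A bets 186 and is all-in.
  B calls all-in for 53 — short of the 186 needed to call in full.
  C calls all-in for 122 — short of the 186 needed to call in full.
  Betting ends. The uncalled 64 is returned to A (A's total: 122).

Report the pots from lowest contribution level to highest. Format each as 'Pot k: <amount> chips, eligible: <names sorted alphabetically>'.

Contributions (after 64 returned to A): A=122, B=53, C=122
Pot levels (distinct totals of non-folded players): 53, 122
Layer 1-53: 53 each from A, B, C = 53*3 = 159 chips; eligible A, B, C
Layer 54-122: 69 each from A, C = 69*2 = 138 chips; eligible A, C

Pot 1: 159 chips, eligible: A, B, C
Pot 2: 138 chips, eligible: A, C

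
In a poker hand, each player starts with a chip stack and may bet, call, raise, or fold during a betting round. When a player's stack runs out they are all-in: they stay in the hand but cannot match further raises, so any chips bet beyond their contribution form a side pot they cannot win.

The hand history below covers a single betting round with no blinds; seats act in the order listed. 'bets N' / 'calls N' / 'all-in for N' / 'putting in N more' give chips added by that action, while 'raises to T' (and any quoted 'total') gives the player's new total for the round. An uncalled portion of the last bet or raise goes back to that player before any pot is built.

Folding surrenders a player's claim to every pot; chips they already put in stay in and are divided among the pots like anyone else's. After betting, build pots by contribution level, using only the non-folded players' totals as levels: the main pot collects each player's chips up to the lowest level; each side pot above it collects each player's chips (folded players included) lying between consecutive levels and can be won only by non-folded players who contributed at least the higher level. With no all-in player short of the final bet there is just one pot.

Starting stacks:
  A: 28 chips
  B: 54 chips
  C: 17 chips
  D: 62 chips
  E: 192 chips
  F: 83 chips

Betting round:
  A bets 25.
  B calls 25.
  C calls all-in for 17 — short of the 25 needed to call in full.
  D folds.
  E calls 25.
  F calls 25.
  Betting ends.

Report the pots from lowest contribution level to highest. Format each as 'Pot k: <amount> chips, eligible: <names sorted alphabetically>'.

Contributions: A=25, B=25, C=17, E=25, F=25
Folded: D
Pot levels (distinct totals of non-folded players): 17, 25
Layer 1-17: 17 each from A, B, C, E, F = 17*5 = 85 chips; eligible A, B, C, E, F
Layer 18-25: 8 each from A, B, E, F = 8*4 = 32 chips; eligible A, B, E, F

Pot 1: 85 chips, eligible: A, B, C, E, F
Pot 2: 32 chips, eligible: A, B, E, F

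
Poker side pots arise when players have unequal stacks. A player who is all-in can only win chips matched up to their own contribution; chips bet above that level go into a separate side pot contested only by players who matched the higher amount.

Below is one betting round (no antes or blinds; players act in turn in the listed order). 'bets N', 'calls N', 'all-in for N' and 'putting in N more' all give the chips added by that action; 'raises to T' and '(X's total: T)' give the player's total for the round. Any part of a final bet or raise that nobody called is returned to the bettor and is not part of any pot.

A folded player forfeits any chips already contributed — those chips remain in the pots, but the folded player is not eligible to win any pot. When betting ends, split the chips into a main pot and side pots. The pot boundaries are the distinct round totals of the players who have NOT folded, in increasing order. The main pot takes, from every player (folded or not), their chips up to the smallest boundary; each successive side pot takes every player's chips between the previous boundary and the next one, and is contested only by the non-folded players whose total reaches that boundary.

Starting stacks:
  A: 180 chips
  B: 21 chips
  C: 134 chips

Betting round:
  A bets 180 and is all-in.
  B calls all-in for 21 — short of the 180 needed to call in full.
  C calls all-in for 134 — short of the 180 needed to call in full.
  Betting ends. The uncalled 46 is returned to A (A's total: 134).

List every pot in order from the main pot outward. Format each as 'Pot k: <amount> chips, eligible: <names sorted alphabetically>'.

Contributions (after 46 returned to A): A=134, B=21, C=134
Pot levels (distinct totals of non-folded players): 21, 134
Layer 1-21: 21 each from A, B, C = 21*3 = 63 chips; eligible A, B, C
Layer 22-134: 113 each from A, C = 113*2 = 226 chips; eligible A, C

Pot 1: 63 chips, eligible: A, B, C
Pot 2: 226 chips, eligible: A, C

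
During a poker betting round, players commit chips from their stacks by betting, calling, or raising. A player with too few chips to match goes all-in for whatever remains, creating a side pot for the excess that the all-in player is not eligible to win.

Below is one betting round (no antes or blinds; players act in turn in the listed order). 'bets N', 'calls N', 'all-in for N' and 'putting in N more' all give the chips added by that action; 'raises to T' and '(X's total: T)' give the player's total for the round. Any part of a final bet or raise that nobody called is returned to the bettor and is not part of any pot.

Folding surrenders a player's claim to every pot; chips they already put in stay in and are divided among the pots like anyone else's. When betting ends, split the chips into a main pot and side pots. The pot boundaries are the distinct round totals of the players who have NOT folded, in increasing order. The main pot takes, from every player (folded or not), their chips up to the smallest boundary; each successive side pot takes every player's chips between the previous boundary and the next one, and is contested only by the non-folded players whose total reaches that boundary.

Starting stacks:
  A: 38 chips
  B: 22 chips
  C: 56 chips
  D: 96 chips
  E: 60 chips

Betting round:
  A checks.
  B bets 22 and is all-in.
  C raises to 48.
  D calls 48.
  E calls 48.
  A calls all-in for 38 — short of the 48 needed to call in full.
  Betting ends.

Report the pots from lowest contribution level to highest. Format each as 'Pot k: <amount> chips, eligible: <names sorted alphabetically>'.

Contributions: A=38, B=22, C=48, D=48, E=48
Pot levels (distinct totals of non-folded players): 22, 38, 48
Layer 1-22: 22 each from A, B, C, D, E = 22*5 = 110 chips; eligible A, B, C, D, E
Layer 23-38: 16 each from A, C, D, E = 16*4 = 64 chips; eligible A, C, D, E
Layer 39-48: 10 each from C, D, E = 10*3 = 30 chips; eligible C, D, E

Pot 1: 110 chips, eligible: A, B, C, D, E
Pot 2: 64 chips, eligible: A, C, D, E
Pot 3: 30 chips, eligible: C, D, E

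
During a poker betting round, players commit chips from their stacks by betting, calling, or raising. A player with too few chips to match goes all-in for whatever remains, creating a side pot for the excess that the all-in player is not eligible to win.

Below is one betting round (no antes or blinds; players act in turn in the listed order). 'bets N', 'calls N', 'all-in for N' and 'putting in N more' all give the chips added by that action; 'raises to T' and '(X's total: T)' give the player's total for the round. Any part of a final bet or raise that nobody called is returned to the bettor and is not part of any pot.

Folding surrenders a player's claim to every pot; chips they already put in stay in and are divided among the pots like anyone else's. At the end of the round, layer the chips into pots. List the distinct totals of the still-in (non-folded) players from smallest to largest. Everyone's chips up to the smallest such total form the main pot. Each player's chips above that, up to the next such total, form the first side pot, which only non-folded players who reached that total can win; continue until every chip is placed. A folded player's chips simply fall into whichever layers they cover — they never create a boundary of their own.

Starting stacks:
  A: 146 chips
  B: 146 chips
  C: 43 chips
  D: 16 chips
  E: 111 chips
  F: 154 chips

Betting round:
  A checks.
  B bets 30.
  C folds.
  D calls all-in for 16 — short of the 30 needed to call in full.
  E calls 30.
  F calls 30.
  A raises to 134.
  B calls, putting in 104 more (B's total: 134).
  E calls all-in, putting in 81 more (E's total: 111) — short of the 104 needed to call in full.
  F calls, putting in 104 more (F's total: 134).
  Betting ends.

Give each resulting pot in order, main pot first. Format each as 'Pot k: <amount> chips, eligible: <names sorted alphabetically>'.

Pot 1: 80 chips, eligible: A, B, D, E, F
Pot 2: 380 chips, eligible: A, B, E, F
Pot 3: 69 chips, eligible: A, B, F

Derivation:
Contributions: A=134, B=134, D=16, E=111, F=134
Folded: C
Pot levels (distinct totals of non-folded players): 16, 111, 134
Layer 1-16: 16 each from A, B, D, E, F = 16*5 = 80 chips; eligible A, B, D, E, F
Layer 17-111: 95 each from A, B, E, F = 95*4 = 380 chips; eligible A, B, E, F
Layer 112-134: 23 each from A, B, F = 23*3 = 69 chips; eligible A, B, F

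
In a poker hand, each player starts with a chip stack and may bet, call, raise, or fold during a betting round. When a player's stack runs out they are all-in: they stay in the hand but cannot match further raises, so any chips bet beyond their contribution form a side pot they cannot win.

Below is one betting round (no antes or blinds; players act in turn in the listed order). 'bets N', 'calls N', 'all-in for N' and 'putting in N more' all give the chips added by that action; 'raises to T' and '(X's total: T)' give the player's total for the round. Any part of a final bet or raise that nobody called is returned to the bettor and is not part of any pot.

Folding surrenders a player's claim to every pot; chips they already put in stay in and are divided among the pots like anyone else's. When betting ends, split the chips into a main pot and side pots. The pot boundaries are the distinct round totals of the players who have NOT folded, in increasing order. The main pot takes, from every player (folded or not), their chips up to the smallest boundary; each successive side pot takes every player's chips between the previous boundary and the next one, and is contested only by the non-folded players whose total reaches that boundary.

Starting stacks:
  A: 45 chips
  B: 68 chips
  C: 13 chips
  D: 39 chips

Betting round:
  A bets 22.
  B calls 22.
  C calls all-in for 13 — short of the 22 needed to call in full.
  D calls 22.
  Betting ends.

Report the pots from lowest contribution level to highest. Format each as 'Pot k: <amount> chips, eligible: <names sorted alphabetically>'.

Pot 1: 52 chips, eligible: A, B, C, D
Pot 2: 27 chips, eligible: A, B, D

Derivation:
Contributions: A=22, B=22, C=13, D=22
Pot levels (distinct totals of non-folded players): 13, 22
Layer 1-13: 13 each from A, B, C, D = 13*4 = 52 chips; eligible A, B, C, D
Layer 14-22: 9 each from A, B, D = 9*3 = 27 chips; eligible A, B, D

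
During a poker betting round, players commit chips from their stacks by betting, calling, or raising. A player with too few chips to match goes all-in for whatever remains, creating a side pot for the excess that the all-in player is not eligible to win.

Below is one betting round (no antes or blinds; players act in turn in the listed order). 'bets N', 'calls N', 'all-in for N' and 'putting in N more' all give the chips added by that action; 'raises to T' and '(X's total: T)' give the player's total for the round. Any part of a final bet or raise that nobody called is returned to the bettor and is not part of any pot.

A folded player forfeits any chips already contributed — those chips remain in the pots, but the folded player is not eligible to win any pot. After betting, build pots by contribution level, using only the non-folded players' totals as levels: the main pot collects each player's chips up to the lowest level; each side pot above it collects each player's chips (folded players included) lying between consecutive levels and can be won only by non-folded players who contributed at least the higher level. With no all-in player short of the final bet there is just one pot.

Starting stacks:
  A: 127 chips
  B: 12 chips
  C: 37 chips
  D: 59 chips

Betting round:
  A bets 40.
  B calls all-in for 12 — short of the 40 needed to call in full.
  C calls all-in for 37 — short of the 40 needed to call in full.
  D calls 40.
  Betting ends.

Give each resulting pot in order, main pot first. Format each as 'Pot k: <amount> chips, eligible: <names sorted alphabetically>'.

Pot 1: 48 chips, eligible: A, B, C, D
Pot 2: 75 chips, eligible: A, C, D
Pot 3: 6 chips, eligible: A, D

Derivation:
Contributions: A=40, B=12, C=37, D=40
Pot levels (distinct totals of non-folded players): 12, 37, 40
Layer 1-12: 12 each from A, B, C, D = 12*4 = 48 chips; eligible A, B, C, D
Layer 13-37: 25 each from A, C, D = 25*3 = 75 chips; eligible A, C, D
Layer 38-40: 3 each from A, D = 3*2 = 6 chips; eligible A, D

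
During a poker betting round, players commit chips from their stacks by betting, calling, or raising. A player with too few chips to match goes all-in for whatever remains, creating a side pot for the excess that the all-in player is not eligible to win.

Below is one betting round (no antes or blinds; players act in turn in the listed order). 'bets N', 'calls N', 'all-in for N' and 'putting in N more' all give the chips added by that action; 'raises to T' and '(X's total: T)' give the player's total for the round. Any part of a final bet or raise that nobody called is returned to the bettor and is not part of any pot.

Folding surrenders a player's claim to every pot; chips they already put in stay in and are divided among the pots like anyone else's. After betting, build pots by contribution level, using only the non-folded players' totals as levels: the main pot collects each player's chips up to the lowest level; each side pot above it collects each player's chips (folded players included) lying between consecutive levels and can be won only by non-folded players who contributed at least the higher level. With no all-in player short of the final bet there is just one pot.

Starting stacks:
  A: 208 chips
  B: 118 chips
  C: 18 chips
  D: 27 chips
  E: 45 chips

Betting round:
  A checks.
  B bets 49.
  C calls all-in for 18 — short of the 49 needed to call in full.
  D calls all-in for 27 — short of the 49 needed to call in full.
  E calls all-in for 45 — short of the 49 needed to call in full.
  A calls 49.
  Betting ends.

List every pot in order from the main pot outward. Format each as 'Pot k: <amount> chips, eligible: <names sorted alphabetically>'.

Pot 1: 90 chips, eligible: A, B, C, D, E
Pot 2: 36 chips, eligible: A, B, D, E
Pot 3: 54 chips, eligible: A, B, E
Pot 4: 8 chips, eligible: A, B

Derivation:
Contributions: A=49, B=49, C=18, D=27, E=45
Pot levels (distinct totals of non-folded players): 18, 27, 45, 49
Layer 1-18: 18 each from A, B, C, D, E = 18*5 = 90 chips; eligible A, B, C, D, E
Layer 19-27: 9 each from A, B, D, E = 9*4 = 36 chips; eligible A, B, D, E
Layer 28-45: 18 each from A, B, E = 18*3 = 54 chips; eligible A, B, E
Layer 46-49: 4 each from A, B = 4*2 = 8 chips; eligible A, B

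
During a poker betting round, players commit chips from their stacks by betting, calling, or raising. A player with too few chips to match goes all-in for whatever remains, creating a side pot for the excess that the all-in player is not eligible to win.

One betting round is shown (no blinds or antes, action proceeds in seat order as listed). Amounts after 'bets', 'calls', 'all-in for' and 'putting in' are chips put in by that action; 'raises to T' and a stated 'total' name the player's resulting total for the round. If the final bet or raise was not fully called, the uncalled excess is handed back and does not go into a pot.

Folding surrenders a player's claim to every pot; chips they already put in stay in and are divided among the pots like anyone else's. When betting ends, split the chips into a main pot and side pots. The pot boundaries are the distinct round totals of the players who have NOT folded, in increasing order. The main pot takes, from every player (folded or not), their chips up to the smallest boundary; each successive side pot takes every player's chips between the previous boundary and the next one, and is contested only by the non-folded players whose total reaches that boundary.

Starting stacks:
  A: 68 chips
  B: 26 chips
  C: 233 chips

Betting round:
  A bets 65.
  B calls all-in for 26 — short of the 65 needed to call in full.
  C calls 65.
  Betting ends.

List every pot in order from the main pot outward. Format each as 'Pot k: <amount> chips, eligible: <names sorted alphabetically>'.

Contributions: A=65, B=26, C=65
Pot levels (distinct totals of non-folded players): 26, 65
Layer 1-26: 26 each from A, B, C = 26*3 = 78 chips; eligible A, B, C
Layer 27-65: 39 each from A, C = 39*2 = 78 chips; eligible A, C

Pot 1: 78 chips, eligible: A, B, C
Pot 2: 78 chips, eligible: A, C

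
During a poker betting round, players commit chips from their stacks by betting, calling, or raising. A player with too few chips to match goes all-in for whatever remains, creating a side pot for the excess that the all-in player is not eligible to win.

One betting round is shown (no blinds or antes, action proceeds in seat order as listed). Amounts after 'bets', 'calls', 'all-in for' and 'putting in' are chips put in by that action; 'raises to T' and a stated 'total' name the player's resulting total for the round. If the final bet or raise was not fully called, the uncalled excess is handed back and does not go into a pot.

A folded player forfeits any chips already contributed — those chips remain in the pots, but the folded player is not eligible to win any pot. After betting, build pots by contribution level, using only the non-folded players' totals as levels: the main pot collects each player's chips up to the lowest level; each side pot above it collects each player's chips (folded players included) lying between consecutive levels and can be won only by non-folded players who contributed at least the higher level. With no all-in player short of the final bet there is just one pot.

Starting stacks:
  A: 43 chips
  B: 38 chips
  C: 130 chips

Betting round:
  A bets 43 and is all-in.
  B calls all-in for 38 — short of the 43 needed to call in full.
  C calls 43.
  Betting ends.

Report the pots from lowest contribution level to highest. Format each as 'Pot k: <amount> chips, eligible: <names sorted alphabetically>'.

Pot 1: 114 chips, eligible: A, B, C
Pot 2: 10 chips, eligible: A, C

Derivation:
Contributions: A=43, B=38, C=43
Pot levels (distinct totals of non-folded players): 38, 43
Layer 1-38: 38 each from A, B, C = 38*3 = 114 chips; eligible A, B, C
Layer 39-43: 5 each from A, C = 5*2 = 10 chips; eligible A, C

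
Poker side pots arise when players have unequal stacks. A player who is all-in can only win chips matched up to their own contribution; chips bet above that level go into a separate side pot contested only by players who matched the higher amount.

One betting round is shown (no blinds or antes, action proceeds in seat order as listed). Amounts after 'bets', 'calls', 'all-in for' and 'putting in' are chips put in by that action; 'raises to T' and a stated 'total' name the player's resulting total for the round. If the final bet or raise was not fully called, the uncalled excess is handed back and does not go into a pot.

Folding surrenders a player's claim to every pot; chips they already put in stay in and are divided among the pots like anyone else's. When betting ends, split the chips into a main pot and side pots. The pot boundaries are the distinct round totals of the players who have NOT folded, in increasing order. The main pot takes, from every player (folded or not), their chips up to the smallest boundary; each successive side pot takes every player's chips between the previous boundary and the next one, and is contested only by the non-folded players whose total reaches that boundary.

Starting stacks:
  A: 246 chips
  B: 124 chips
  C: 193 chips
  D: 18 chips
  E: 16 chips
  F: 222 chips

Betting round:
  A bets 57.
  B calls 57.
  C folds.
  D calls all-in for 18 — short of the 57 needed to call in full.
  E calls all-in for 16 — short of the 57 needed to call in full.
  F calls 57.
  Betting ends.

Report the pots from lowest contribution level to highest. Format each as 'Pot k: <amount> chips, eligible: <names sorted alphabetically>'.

Contributions: A=57, B=57, D=18, E=16, F=57
Folded: C
Pot levels (distinct totals of non-folded players): 16, 18, 57
Layer 1-16: 16 each from A, B, D, E, F = 16*5 = 80 chips; eligible A, B, D, E, F
Layer 17-18: 2 each from A, B, D, F = 2*4 = 8 chips; eligible A, B, D, F
Layer 19-57: 39 each from A, B, F = 39*3 = 117 chips; eligible A, B, F

Pot 1: 80 chips, eligible: A, B, D, E, F
Pot 2: 8 chips, eligible: A, B, D, F
Pot 3: 117 chips, eligible: A, B, F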